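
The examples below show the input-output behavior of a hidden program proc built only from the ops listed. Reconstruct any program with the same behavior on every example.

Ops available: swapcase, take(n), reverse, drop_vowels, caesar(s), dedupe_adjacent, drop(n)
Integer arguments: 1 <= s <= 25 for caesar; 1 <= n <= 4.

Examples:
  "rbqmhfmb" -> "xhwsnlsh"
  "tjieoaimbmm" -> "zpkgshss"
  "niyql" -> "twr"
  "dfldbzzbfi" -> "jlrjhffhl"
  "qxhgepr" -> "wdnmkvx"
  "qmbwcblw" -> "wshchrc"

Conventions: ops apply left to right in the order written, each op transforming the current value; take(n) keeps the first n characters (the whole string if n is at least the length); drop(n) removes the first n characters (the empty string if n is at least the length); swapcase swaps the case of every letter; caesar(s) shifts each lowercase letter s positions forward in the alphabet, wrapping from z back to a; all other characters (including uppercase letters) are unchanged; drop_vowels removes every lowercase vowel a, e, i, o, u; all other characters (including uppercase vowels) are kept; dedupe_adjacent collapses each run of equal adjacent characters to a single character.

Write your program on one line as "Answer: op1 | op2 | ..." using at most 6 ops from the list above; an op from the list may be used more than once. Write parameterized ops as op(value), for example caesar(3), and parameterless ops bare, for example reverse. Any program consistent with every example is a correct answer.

caesar(4) | caesar(4) | caesar(9) | caesar(15) | drop_vowels

Check, running the answer program on each example:
  "rbqmhfmb" -> "vfuqljqf" -> "zjyupnuj" -> "ishdywds" -> "xhwsnlsh" -> "xhwsnlsh"
  "tjieoaimbmm" -> "xnmisemqfqq" -> "brqmwiqujuu" -> "kazvfrzdsdd" -> "zpokugoshss" -> "zpkgshss"
  "niyql" -> "rmcup" -> "vqgyt" -> "ezphc" -> "toewr" -> "twr"
  "dfldbzzbfi" -> "hjphfddfjm" -> "lntljhhjnq" -> "uwcusqqswz" -> "jlrjhffhlo" -> "jlrjhffhl"
  "qxhgepr" -> "ublkitv" -> "yfpomxz" -> "hoyxvgi" -> "wdnmkvx" -> "wdnmkvx"
  "qmbwcblw" -> "uqfagfpa" -> "yujekjte" -> "hdsntscn" -> "wshcihrc" -> "wshchrc"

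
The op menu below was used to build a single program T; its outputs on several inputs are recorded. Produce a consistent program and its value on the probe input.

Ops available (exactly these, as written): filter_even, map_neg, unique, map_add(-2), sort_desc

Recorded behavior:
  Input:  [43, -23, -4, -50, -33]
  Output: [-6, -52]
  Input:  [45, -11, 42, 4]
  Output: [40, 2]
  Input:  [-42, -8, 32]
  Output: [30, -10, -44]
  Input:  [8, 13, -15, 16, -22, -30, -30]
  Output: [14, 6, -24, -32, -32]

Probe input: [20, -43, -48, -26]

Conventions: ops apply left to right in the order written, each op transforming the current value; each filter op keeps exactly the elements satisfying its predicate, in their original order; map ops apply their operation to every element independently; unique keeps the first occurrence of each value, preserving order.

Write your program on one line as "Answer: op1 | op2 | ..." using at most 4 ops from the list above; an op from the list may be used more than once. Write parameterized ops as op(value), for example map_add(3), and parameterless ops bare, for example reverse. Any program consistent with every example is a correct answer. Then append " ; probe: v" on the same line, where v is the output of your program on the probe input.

sort_desc | map_add(-2) | filter_even ; probe: [18, -28, -50]

Check, running the answer program on each example:
  [43, -23, -4, -50, -33] -> [43, -4, -23, -33, -50] -> [41, -6, -25, -35, -52] -> [-6, -52]
  [45, -11, 42, 4] -> [45, 42, 4, -11] -> [43, 40, 2, -13] -> [40, 2]
  [-42, -8, 32] -> [32, -8, -42] -> [30, -10, -44] -> [30, -10, -44]
  [8, 13, -15, 16, -22, -30, -30] -> [16, 13, 8, -15, -22, -30, -30] -> [14, 11, 6, -17, -24, -32, -32] -> [14, 6, -24, -32, -32]
  probe: [20, -43, -48, -26] -> [20, -26, -43, -48] -> [18, -28, -45, -50] -> [18, -28, -50]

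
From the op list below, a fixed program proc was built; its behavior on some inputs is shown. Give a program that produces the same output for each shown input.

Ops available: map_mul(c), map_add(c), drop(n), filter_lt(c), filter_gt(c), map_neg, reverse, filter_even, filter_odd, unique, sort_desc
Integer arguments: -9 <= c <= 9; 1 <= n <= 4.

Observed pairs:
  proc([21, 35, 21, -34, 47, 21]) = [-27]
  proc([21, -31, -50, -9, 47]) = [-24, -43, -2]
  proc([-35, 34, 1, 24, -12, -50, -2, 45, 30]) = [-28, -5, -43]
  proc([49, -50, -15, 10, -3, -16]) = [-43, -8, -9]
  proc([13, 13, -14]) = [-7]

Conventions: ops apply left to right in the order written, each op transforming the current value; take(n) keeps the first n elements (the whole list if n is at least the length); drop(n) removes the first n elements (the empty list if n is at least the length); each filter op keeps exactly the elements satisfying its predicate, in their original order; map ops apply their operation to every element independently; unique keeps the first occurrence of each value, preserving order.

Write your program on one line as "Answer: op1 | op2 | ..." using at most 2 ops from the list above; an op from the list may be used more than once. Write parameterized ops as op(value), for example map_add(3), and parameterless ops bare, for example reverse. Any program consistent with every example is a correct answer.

filter_lt(-3) | map_add(7)

Check, running the answer program on each example:
  [21, 35, 21, -34, 47, 21] -> [-34] -> [-27]
  [21, -31, -50, -9, 47] -> [-31, -50, -9] -> [-24, -43, -2]
  [-35, 34, 1, 24, -12, -50, -2, 45, 30] -> [-35, -12, -50] -> [-28, -5, -43]
  [49, -50, -15, 10, -3, -16] -> [-50, -15, -16] -> [-43, -8, -9]
  [13, 13, -14] -> [-14] -> [-7]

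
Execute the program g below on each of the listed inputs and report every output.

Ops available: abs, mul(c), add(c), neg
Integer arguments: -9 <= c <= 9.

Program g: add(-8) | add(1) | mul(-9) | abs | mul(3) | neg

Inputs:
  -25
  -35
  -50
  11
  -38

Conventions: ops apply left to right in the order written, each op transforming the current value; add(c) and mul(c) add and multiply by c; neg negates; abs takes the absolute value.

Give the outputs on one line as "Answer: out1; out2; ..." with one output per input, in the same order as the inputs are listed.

Execution, op by op:
  -25 -> -33 -> -32 -> 288 -> 288 -> 864 -> -864
  -35 -> -43 -> -42 -> 378 -> 378 -> 1134 -> -1134
  -50 -> -58 -> -57 -> 513 -> 513 -> 1539 -> -1539
  11 -> 3 -> 4 -> -36 -> 36 -> 108 -> -108
  -38 -> -46 -> -45 -> 405 -> 405 -> 1215 -> -1215

-864; -1134; -1539; -108; -1215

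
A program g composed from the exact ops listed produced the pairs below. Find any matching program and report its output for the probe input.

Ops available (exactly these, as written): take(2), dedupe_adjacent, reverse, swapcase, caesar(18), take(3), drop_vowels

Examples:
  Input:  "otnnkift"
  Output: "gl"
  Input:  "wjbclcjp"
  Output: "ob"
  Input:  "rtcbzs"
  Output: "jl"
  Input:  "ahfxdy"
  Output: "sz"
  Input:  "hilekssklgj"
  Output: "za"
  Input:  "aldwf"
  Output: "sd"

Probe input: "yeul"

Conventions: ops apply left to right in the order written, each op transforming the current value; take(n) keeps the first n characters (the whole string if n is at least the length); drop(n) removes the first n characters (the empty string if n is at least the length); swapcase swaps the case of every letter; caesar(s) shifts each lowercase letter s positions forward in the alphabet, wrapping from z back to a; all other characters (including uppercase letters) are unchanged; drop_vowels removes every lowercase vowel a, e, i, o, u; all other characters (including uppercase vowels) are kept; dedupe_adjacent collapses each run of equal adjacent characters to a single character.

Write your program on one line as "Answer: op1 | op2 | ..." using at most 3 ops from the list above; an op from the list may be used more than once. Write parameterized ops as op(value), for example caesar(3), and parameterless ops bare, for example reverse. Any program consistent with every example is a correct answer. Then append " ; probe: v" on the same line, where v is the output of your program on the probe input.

take(3) | take(2) | caesar(18) ; probe: "qw"

Check, running the answer program on each example:
  "otnnkift" -> "otn" -> "ot" -> "gl"
  "wjbclcjp" -> "wjb" -> "wj" -> "ob"
  "rtcbzs" -> "rtc" -> "rt" -> "jl"
  "ahfxdy" -> "ahf" -> "ah" -> "sz"
  "hilekssklgj" -> "hil" -> "hi" -> "za"
  "aldwf" -> "ald" -> "al" -> "sd"
  probe: "yeul" -> "yeu" -> "ye" -> "qw"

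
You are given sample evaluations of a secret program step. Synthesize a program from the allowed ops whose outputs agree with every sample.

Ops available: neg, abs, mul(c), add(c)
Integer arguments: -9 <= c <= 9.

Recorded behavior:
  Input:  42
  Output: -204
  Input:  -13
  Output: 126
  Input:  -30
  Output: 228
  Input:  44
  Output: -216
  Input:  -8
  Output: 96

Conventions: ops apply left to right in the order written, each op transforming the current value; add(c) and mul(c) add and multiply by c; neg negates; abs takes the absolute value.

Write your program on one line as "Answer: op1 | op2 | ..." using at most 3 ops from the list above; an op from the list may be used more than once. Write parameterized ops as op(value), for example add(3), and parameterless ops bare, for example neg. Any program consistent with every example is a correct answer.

add(-8) | mul(-1) | mul(6)

Check, running the answer program on each example:
  42 -> 34 -> -34 -> -204
  -13 -> -21 -> 21 -> 126
  -30 -> -38 -> 38 -> 228
  44 -> 36 -> -36 -> -216
  -8 -> -16 -> 16 -> 96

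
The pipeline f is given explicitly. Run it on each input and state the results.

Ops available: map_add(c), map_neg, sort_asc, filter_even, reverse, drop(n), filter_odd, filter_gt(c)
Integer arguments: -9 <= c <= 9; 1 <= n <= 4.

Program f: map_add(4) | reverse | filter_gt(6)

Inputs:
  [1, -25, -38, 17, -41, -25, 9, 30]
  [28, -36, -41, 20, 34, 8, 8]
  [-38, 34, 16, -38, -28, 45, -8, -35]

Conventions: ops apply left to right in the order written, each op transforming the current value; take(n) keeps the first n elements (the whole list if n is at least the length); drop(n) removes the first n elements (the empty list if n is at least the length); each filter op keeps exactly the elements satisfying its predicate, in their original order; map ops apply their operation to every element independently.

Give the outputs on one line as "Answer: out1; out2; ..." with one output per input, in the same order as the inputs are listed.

[34, 13, 21]; [12, 12, 38, 24, 32]; [49, 20, 38]

Execution, op by op:
  [1, -25, -38, 17, -41, -25, 9, 30] -> [5, -21, -34, 21, -37, -21, 13, 34] -> [34, 13, -21, -37, 21, -34, -21, 5] -> [34, 13, 21]
  [28, -36, -41, 20, 34, 8, 8] -> [32, -32, -37, 24, 38, 12, 12] -> [12, 12, 38, 24, -37, -32, 32] -> [12, 12, 38, 24, 32]
  [-38, 34, 16, -38, -28, 45, -8, -35] -> [-34, 38, 20, -34, -24, 49, -4, -31] -> [-31, -4, 49, -24, -34, 20, 38, -34] -> [49, 20, 38]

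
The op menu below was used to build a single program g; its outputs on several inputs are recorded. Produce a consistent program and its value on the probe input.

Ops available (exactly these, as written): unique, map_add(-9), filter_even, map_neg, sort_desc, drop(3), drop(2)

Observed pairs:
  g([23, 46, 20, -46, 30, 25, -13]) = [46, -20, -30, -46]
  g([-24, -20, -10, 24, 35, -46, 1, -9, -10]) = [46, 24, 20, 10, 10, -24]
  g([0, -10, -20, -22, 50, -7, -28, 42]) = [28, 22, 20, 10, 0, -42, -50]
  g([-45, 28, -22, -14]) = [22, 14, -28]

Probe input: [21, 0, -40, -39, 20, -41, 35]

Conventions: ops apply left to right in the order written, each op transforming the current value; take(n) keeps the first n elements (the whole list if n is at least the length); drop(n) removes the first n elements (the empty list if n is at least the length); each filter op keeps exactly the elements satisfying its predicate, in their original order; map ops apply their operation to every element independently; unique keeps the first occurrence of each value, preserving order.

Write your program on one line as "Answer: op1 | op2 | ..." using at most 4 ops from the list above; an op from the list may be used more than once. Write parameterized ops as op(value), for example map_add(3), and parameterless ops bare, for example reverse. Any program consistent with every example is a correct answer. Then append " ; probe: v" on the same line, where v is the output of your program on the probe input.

filter_even | map_neg | sort_desc ; probe: [40, 0, -20]

Check, running the answer program on each example:
  [23, 46, 20, -46, 30, 25, -13] -> [46, 20, -46, 30] -> [-46, -20, 46, -30] -> [46, -20, -30, -46]
  [-24, -20, -10, 24, 35, -46, 1, -9, -10] -> [-24, -20, -10, 24, -46, -10] -> [24, 20, 10, -24, 46, 10] -> [46, 24, 20, 10, 10, -24]
  [0, -10, -20, -22, 50, -7, -28, 42] -> [0, -10, -20, -22, 50, -28, 42] -> [0, 10, 20, 22, -50, 28, -42] -> [28, 22, 20, 10, 0, -42, -50]
  [-45, 28, -22, -14] -> [28, -22, -14] -> [-28, 22, 14] -> [22, 14, -28]
  probe: [21, 0, -40, -39, 20, -41, 35] -> [0, -40, 20] -> [0, 40, -20] -> [40, 0, -20]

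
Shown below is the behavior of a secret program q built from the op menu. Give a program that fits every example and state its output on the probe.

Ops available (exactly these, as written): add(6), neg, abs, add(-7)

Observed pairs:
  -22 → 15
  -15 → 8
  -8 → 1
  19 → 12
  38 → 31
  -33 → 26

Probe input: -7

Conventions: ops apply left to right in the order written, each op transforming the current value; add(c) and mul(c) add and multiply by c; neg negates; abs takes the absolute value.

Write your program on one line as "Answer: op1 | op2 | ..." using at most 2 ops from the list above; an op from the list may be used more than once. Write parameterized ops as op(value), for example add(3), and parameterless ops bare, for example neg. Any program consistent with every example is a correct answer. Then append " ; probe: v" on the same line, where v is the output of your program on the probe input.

abs | add(-7) ; probe: 0

Check, running the answer program on each example:
  -22 -> 22 -> 15
  -15 -> 15 -> 8
  -8 -> 8 -> 1
  19 -> 19 -> 12
  38 -> 38 -> 31
  -33 -> 33 -> 26
  probe: -7 -> 7 -> 0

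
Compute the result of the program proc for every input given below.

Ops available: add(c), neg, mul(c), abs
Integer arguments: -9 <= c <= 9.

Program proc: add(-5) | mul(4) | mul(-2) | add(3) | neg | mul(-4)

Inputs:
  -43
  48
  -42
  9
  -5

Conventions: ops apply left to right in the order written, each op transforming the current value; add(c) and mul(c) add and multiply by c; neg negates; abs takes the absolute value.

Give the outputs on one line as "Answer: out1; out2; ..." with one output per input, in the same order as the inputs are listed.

1548; -1364; 1516; -116; 332

Execution, op by op:
  -43 -> -48 -> -192 -> 384 -> 387 -> -387 -> 1548
  48 -> 43 -> 172 -> -344 -> -341 -> 341 -> -1364
  -42 -> -47 -> -188 -> 376 -> 379 -> -379 -> 1516
  9 -> 4 -> 16 -> -32 -> -29 -> 29 -> -116
  -5 -> -10 -> -40 -> 80 -> 83 -> -83 -> 332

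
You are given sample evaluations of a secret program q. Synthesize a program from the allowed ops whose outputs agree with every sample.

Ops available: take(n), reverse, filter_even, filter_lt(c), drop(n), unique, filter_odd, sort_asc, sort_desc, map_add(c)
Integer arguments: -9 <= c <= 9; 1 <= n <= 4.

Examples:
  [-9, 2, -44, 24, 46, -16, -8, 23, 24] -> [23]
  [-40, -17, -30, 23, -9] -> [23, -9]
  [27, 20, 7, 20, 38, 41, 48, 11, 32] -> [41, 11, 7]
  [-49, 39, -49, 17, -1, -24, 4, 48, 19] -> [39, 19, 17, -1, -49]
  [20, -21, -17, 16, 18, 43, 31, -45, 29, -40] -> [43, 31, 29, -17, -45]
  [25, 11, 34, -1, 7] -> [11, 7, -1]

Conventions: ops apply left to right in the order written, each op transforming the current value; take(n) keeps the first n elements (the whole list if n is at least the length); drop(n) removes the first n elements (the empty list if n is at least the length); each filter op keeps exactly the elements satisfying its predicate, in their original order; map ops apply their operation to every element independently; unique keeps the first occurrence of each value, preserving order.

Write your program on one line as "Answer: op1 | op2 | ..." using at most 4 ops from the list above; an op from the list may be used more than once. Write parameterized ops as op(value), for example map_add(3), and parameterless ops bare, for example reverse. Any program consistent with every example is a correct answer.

filter_odd | drop(1) | sort_desc

Check, running the answer program on each example:
  [-9, 2, -44, 24, 46, -16, -8, 23, 24] -> [-9, 23] -> [23] -> [23]
  [-40, -17, -30, 23, -9] -> [-17, 23, -9] -> [23, -9] -> [23, -9]
  [27, 20, 7, 20, 38, 41, 48, 11, 32] -> [27, 7, 41, 11] -> [7, 41, 11] -> [41, 11, 7]
  [-49, 39, -49, 17, -1, -24, 4, 48, 19] -> [-49, 39, -49, 17, -1, 19] -> [39, -49, 17, -1, 19] -> [39, 19, 17, -1, -49]
  [20, -21, -17, 16, 18, 43, 31, -45, 29, -40] -> [-21, -17, 43, 31, -45, 29] -> [-17, 43, 31, -45, 29] -> [43, 31, 29, -17, -45]
  [25, 11, 34, -1, 7] -> [25, 11, -1, 7] -> [11, -1, 7] -> [11, 7, -1]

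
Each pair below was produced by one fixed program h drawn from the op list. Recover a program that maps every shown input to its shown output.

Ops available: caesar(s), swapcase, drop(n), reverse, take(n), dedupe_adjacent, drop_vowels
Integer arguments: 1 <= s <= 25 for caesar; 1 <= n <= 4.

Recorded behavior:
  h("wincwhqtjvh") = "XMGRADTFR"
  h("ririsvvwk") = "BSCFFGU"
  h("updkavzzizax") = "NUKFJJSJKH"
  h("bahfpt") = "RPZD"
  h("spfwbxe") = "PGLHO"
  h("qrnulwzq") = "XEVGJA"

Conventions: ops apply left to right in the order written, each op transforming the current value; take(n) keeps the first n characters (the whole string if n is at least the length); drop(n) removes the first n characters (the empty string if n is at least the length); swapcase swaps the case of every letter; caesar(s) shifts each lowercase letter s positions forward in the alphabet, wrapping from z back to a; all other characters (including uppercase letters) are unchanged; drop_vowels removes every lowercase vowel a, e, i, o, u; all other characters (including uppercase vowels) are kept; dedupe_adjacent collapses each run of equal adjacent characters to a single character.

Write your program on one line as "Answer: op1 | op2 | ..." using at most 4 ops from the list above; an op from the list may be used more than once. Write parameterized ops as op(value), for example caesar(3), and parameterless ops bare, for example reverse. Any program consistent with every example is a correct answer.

caesar(21) | drop(2) | caesar(15) | swapcase

Check, running the answer program on each example:
  "wincwhqtjvh" -> "rdixrcloeqc" -> "ixrcloeqc" -> "xmgradtfr" -> "XMGRADTFR"
  "ririsvvwk" -> "mdmdnqqrf" -> "mdnqqrf" -> "bscffgu" -> "BSCFFGU"
  "updkavzzizax" -> "pkyfvquuduvs" -> "yfvquuduvs" -> "nukfjjsjkh" -> "NUKFJJSJKH"
  "bahfpt" -> "wvcako" -> "cako" -> "rpzd" -> "RPZD"
  "spfwbxe" -> "nkarwsz" -> "arwsz" -> "pglho" -> "PGLHO"
  "qrnulwzq" -> "lmipgrul" -> "ipgrul" -> "xevgja" -> "XEVGJA"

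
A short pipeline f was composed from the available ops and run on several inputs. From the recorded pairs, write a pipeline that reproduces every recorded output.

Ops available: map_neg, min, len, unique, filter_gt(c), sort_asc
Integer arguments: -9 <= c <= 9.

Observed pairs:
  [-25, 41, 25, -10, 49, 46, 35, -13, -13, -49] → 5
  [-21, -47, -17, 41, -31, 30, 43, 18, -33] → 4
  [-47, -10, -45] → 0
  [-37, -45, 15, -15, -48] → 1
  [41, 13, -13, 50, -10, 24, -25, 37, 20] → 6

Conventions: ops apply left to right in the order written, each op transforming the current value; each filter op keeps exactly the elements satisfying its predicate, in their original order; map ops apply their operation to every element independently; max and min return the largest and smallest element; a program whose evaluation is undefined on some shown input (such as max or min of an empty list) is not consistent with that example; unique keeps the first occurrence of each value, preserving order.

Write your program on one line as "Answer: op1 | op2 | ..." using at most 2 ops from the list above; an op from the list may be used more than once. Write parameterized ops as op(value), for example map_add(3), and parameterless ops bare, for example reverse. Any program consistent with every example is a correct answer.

filter_gt(3) | len

Check, running the answer program on each example:
  [-25, 41, 25, -10, 49, 46, 35, -13, -13, -49] -> [41, 25, 49, 46, 35] -> 5
  [-21, -47, -17, 41, -31, 30, 43, 18, -33] -> [41, 30, 43, 18] -> 4
  [-47, -10, -45] -> [] -> 0
  [-37, -45, 15, -15, -48] -> [15] -> 1
  [41, 13, -13, 50, -10, 24, -25, 37, 20] -> [41, 13, 50, 24, 37, 20] -> 6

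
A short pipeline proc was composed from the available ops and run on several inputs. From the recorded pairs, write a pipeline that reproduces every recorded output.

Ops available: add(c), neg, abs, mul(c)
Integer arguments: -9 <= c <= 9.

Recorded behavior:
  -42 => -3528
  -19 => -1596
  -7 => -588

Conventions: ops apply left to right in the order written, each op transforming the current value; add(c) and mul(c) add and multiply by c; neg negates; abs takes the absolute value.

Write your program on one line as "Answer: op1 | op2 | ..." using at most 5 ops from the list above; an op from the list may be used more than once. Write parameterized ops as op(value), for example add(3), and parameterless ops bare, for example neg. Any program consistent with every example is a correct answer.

mul(6) | mul(7) | neg | mul(-2)

Check, running the answer program on each example:
  -42 -> -252 -> -1764 -> 1764 -> -3528
  -19 -> -114 -> -798 -> 798 -> -1596
  -7 -> -42 -> -294 -> 294 -> -588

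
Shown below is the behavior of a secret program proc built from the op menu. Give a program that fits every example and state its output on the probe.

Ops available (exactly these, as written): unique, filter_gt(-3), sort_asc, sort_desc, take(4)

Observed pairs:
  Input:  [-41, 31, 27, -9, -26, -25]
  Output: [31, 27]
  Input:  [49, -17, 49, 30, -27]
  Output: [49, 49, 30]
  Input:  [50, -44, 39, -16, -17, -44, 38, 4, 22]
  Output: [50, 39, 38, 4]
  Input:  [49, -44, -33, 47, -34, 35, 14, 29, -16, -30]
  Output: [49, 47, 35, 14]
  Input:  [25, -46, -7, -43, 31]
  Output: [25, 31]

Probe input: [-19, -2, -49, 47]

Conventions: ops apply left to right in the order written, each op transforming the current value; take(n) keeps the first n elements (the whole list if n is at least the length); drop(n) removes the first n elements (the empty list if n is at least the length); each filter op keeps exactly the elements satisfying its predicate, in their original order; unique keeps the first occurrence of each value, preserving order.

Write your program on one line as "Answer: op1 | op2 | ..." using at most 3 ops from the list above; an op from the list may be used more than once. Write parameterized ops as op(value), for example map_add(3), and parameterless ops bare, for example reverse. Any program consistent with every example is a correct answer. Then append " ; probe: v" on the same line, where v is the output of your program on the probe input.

filter_gt(-3) | take(4) ; probe: [-2, 47]

Check, running the answer program on each example:
  [-41, 31, 27, -9, -26, -25] -> [31, 27] -> [31, 27]
  [49, -17, 49, 30, -27] -> [49, 49, 30] -> [49, 49, 30]
  [50, -44, 39, -16, -17, -44, 38, 4, 22] -> [50, 39, 38, 4, 22] -> [50, 39, 38, 4]
  [49, -44, -33, 47, -34, 35, 14, 29, -16, -30] -> [49, 47, 35, 14, 29] -> [49, 47, 35, 14]
  [25, -46, -7, -43, 31] -> [25, 31] -> [25, 31]
  probe: [-19, -2, -49, 47] -> [-2, 47] -> [-2, 47]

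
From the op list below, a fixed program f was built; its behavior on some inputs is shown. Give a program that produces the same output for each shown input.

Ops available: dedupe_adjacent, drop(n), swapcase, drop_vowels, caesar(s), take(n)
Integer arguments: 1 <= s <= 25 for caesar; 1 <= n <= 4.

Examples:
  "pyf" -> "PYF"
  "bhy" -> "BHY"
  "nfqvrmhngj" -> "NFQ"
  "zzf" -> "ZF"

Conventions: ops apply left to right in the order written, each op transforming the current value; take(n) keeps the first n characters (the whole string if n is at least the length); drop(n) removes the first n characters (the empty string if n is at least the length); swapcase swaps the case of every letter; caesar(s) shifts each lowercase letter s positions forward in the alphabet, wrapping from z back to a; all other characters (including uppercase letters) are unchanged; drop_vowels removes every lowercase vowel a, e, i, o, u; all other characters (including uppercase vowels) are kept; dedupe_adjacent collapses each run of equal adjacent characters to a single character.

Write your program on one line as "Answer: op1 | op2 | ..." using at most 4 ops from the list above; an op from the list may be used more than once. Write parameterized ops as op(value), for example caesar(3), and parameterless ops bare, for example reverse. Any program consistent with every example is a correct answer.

dedupe_adjacent | take(4) | swapcase | take(3)

Check, running the answer program on each example:
  "pyf" -> "pyf" -> "pyf" -> "PYF" -> "PYF"
  "bhy" -> "bhy" -> "bhy" -> "BHY" -> "BHY"
  "nfqvrmhngj" -> "nfqvrmhngj" -> "nfqv" -> "NFQV" -> "NFQ"
  "zzf" -> "zf" -> "zf" -> "ZF" -> "ZF"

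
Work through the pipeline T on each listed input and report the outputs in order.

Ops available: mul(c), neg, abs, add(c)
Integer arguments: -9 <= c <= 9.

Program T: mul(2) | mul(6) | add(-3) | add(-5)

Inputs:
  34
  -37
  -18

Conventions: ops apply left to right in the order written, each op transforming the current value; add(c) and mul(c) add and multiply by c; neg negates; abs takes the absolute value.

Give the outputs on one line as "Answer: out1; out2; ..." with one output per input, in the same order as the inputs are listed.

400; -452; -224

Execution, op by op:
  34 -> 68 -> 408 -> 405 -> 400
  -37 -> -74 -> -444 -> -447 -> -452
  -18 -> -36 -> -216 -> -219 -> -224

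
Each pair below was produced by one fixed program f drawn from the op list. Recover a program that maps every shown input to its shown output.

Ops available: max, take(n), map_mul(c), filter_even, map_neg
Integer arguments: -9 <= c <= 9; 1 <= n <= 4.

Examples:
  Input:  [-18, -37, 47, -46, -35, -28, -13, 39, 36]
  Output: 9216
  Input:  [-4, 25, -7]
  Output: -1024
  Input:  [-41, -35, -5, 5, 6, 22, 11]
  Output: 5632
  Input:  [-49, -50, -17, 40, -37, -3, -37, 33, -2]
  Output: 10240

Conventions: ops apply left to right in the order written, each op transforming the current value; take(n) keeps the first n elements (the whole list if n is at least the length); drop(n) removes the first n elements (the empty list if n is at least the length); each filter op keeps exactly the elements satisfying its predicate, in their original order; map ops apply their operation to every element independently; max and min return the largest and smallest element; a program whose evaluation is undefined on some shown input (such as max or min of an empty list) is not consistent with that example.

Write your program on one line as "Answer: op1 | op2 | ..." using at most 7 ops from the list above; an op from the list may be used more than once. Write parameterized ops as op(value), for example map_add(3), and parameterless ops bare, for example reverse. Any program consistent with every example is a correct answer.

filter_even | map_mul(-4) | map_mul(-8) | map_neg | map_mul(-8) | max

Check, running the answer program on each example:
  [-18, -37, 47, -46, -35, -28, -13, 39, 36] -> [-18, -46, -28, 36] -> [72, 184, 112, -144] -> [-576, -1472, -896, 1152] -> [576, 1472, 896, -1152] -> [-4608, -11776, -7168, 9216] -> 9216
  [-4, 25, -7] -> [-4] -> [16] -> [-128] -> [128] -> [-1024] -> -1024
  [-41, -35, -5, 5, 6, 22, 11] -> [6, 22] -> [-24, -88] -> [192, 704] -> [-192, -704] -> [1536, 5632] -> 5632
  [-49, -50, -17, 40, -37, -3, -37, 33, -2] -> [-50, 40, -2] -> [200, -160, 8] -> [-1600, 1280, -64] -> [1600, -1280, 64] -> [-12800, 10240, -512] -> 10240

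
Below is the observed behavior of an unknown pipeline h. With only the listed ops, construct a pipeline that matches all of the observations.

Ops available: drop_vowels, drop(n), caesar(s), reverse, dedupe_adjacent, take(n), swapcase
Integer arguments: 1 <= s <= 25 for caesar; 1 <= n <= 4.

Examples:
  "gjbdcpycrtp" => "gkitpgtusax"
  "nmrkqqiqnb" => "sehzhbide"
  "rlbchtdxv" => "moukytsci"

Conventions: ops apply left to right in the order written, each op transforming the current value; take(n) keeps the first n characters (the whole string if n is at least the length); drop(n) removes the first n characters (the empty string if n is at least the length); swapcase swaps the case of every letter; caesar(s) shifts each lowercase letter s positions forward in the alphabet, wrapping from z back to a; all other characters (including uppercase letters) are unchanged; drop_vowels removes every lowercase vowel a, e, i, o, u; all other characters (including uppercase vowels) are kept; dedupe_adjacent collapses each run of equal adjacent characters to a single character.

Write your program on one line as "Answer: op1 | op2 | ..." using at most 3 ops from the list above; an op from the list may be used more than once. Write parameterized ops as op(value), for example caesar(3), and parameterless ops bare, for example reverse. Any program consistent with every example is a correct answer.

dedupe_adjacent | caesar(17) | reverse

Check, running the answer program on each example:
  "gjbdcpycrtp" -> "gjbdcpycrtp" -> "xasutgptikg" -> "gkitpgtusax"
  "nmrkqqiqnb" -> "nmrkqiqnb" -> "edibhzhes" -> "sehzhbide"
  "rlbchtdxv" -> "rlbchtdxv" -> "icstykuom" -> "moukytsci"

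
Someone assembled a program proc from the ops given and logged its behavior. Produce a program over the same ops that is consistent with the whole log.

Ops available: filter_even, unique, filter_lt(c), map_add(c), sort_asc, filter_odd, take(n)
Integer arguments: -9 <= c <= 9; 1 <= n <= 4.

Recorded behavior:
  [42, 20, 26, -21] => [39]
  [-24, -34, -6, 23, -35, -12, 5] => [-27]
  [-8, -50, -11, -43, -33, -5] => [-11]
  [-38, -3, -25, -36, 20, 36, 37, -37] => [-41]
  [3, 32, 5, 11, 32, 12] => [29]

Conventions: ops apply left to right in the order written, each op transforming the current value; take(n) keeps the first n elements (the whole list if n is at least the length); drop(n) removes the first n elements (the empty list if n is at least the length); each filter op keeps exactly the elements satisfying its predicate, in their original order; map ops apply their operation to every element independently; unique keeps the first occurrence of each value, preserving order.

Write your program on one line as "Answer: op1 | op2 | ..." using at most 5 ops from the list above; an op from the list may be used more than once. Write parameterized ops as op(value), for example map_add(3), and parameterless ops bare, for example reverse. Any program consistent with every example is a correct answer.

filter_even | map_add(-5) | map_add(2) | unique | take(1)

Check, running the answer program on each example:
  [42, 20, 26, -21] -> [42, 20, 26] -> [37, 15, 21] -> [39, 17, 23] -> [39, 17, 23] -> [39]
  [-24, -34, -6, 23, -35, -12, 5] -> [-24, -34, -6, -12] -> [-29, -39, -11, -17] -> [-27, -37, -9, -15] -> [-27, -37, -9, -15] -> [-27]
  [-8, -50, -11, -43, -33, -5] -> [-8, -50] -> [-13, -55] -> [-11, -53] -> [-11, -53] -> [-11]
  [-38, -3, -25, -36, 20, 36, 37, -37] -> [-38, -36, 20, 36] -> [-43, -41, 15, 31] -> [-41, -39, 17, 33] -> [-41, -39, 17, 33] -> [-41]
  [3, 32, 5, 11, 32, 12] -> [32, 32, 12] -> [27, 27, 7] -> [29, 29, 9] -> [29, 9] -> [29]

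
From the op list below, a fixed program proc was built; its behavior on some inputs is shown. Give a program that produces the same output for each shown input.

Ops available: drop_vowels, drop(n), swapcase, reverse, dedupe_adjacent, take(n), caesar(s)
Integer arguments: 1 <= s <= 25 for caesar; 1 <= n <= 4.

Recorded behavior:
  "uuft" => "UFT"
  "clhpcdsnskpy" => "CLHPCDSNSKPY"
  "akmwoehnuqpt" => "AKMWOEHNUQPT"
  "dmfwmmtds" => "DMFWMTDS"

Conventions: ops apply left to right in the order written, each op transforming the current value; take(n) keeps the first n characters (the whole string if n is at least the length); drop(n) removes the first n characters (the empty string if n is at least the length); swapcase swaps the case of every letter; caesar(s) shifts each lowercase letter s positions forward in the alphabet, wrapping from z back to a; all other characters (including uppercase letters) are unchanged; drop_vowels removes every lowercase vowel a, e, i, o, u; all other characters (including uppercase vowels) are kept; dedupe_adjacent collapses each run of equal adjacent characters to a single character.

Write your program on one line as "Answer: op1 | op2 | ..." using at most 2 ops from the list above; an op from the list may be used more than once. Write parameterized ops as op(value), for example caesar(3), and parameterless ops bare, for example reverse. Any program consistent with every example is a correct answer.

swapcase | dedupe_adjacent

Check, running the answer program on each example:
  "uuft" -> "UUFT" -> "UFT"
  "clhpcdsnskpy" -> "CLHPCDSNSKPY" -> "CLHPCDSNSKPY"
  "akmwoehnuqpt" -> "AKMWOEHNUQPT" -> "AKMWOEHNUQPT"
  "dmfwmmtds" -> "DMFWMMTDS" -> "DMFWMTDS"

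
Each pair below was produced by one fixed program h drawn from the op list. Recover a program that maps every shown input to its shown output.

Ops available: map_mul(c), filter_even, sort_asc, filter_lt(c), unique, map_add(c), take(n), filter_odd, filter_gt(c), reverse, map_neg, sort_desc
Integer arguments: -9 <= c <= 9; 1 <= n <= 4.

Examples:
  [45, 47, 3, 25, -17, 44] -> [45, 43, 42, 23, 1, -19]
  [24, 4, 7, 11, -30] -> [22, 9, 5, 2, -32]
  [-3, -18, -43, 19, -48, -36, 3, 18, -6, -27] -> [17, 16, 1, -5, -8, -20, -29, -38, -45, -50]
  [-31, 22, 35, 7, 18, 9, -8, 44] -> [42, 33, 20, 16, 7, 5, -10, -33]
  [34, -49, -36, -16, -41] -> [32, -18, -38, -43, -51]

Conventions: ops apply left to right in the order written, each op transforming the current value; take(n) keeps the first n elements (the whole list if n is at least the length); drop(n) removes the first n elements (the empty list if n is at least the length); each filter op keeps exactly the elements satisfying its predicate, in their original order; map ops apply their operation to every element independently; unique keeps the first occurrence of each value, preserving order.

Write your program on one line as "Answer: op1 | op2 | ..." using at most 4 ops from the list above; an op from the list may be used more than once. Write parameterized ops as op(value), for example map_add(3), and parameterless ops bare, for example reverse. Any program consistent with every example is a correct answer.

map_add(-2) | sort_asc | reverse

Check, running the answer program on each example:
  [45, 47, 3, 25, -17, 44] -> [43, 45, 1, 23, -19, 42] -> [-19, 1, 23, 42, 43, 45] -> [45, 43, 42, 23, 1, -19]
  [24, 4, 7, 11, -30] -> [22, 2, 5, 9, -32] -> [-32, 2, 5, 9, 22] -> [22, 9, 5, 2, -32]
  [-3, -18, -43, 19, -48, -36, 3, 18, -6, -27] -> [-5, -20, -45, 17, -50, -38, 1, 16, -8, -29] -> [-50, -45, -38, -29, -20, -8, -5, 1, 16, 17] -> [17, 16, 1, -5, -8, -20, -29, -38, -45, -50]
  [-31, 22, 35, 7, 18, 9, -8, 44] -> [-33, 20, 33, 5, 16, 7, -10, 42] -> [-33, -10, 5, 7, 16, 20, 33, 42] -> [42, 33, 20, 16, 7, 5, -10, -33]
  [34, -49, -36, -16, -41] -> [32, -51, -38, -18, -43] -> [-51, -43, -38, -18, 32] -> [32, -18, -38, -43, -51]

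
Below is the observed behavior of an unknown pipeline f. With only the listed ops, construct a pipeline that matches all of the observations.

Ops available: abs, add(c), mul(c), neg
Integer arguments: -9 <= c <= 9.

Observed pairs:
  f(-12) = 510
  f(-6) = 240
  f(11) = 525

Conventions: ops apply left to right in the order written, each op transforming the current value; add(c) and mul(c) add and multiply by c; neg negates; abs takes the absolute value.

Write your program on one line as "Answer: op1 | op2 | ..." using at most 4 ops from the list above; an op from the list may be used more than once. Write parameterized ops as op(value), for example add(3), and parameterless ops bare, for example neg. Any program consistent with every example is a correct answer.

mul(9) | add(6) | abs | mul(5)

Check, running the answer program on each example:
  -12 -> -108 -> -102 -> 102 -> 510
  -6 -> -54 -> -48 -> 48 -> 240
  11 -> 99 -> 105 -> 105 -> 525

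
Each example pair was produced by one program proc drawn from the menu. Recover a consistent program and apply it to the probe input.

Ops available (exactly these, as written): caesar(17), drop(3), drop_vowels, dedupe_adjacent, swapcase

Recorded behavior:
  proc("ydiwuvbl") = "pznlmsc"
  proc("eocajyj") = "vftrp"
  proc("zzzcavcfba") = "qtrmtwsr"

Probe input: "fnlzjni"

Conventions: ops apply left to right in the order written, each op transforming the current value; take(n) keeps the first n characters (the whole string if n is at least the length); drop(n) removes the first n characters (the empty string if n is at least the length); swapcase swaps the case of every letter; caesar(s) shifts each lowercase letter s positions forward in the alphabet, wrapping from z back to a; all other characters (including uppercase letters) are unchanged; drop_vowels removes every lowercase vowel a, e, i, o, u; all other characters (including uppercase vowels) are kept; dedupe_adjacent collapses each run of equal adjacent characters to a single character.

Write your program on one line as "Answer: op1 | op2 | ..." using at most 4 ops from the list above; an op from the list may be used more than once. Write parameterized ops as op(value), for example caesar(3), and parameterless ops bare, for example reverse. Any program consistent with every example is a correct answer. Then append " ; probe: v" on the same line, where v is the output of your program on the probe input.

caesar(17) | dedupe_adjacent | drop_vowels ; probe: "wcqz"

Check, running the answer program on each example:
  "ydiwuvbl" -> "puznlmsc" -> "puznlmsc" -> "pznlmsc"
  "eocajyj" -> "vftrapa" -> "vftrapa" -> "vftrp"
  "zzzcavcfba" -> "qqqtrmtwsr" -> "qtrmtwsr" -> "qtrmtwsr"
  probe: "fnlzjni" -> "wecqaez" -> "wecqaez" -> "wcqz"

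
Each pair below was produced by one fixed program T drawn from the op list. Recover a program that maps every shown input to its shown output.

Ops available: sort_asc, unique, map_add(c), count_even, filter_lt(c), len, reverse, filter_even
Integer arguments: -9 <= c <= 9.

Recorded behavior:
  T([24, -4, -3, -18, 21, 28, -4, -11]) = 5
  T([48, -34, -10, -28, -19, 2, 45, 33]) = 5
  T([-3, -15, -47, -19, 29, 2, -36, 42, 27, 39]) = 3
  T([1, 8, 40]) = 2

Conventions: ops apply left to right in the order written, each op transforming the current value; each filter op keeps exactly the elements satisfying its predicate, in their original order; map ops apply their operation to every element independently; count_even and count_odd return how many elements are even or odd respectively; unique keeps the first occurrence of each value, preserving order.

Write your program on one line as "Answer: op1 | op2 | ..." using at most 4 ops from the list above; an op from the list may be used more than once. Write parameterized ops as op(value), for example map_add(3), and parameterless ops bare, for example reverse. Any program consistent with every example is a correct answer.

filter_even | sort_asc | len

Check, running the answer program on each example:
  [24, -4, -3, -18, 21, 28, -4, -11] -> [24, -4, -18, 28, -4] -> [-18, -4, -4, 24, 28] -> 5
  [48, -34, -10, -28, -19, 2, 45, 33] -> [48, -34, -10, -28, 2] -> [-34, -28, -10, 2, 48] -> 5
  [-3, -15, -47, -19, 29, 2, -36, 42, 27, 39] -> [2, -36, 42] -> [-36, 2, 42] -> 3
  [1, 8, 40] -> [8, 40] -> [8, 40] -> 2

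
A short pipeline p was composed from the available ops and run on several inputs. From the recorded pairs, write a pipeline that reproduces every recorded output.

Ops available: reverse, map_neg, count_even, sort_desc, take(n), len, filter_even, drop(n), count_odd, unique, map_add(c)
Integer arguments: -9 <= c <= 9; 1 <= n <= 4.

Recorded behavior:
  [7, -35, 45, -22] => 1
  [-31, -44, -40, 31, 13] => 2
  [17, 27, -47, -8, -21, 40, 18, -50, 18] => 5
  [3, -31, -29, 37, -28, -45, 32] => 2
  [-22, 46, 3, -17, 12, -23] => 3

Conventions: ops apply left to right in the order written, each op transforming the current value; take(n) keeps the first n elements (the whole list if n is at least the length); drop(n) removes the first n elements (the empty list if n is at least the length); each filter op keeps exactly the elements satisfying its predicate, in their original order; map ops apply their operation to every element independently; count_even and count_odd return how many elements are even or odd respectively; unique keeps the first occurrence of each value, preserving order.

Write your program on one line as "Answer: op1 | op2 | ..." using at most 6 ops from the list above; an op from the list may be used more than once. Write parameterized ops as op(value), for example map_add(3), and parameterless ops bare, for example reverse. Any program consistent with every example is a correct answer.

map_neg | filter_even | sort_desc | map_neg | len

Check, running the answer program on each example:
  [7, -35, 45, -22] -> [-7, 35, -45, 22] -> [22] -> [22] -> [-22] -> 1
  [-31, -44, -40, 31, 13] -> [31, 44, 40, -31, -13] -> [44, 40] -> [44, 40] -> [-44, -40] -> 2
  [17, 27, -47, -8, -21, 40, 18, -50, 18] -> [-17, -27, 47, 8, 21, -40, -18, 50, -18] -> [8, -40, -18, 50, -18] -> [50, 8, -18, -18, -40] -> [-50, -8, 18, 18, 40] -> 5
  [3, -31, -29, 37, -28, -45, 32] -> [-3, 31, 29, -37, 28, 45, -32] -> [28, -32] -> [28, -32] -> [-28, 32] -> 2
  [-22, 46, 3, -17, 12, -23] -> [22, -46, -3, 17, -12, 23] -> [22, -46, -12] -> [22, -12, -46] -> [-22, 12, 46] -> 3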